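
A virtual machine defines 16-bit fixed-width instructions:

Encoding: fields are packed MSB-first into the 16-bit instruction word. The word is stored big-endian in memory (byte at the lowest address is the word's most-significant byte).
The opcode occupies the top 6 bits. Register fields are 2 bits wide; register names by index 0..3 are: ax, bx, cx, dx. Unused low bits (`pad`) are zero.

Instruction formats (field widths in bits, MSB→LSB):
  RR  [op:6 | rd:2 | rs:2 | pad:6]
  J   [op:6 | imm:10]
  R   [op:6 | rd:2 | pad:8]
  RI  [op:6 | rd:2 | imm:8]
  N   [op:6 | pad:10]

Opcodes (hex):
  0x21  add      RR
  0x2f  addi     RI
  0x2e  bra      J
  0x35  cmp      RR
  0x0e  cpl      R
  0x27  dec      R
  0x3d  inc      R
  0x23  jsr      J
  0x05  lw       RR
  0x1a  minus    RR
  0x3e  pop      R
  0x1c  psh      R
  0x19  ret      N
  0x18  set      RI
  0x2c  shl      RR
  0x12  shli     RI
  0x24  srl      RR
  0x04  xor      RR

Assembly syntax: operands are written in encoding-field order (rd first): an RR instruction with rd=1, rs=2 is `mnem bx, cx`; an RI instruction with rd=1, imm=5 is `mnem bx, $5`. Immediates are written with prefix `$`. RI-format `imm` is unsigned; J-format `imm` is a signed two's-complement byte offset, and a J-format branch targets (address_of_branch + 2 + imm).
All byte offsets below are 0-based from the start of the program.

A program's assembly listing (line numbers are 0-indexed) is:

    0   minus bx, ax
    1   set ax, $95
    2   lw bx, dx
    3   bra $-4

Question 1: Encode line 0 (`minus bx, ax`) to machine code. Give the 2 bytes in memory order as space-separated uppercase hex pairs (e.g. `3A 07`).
L0: minus op=0x1a:6|rd=1:2|rs=0:2|pad=0:6 ⇒ 0x6900 ⇒ big 69 00

69 00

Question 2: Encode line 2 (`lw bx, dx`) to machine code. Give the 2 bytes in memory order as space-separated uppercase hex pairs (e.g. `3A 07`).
2. lw fields op=0x5:6|rd=1:2|rs=3:2|pad=0:6 → word 15c0h → 15 c0

15 C0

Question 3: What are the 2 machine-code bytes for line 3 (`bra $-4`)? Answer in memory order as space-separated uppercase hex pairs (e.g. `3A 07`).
line 3 (bra): pack op=0x2e:6|imm=-4:10 = 0xbbfc; big→ bb fc

BB FC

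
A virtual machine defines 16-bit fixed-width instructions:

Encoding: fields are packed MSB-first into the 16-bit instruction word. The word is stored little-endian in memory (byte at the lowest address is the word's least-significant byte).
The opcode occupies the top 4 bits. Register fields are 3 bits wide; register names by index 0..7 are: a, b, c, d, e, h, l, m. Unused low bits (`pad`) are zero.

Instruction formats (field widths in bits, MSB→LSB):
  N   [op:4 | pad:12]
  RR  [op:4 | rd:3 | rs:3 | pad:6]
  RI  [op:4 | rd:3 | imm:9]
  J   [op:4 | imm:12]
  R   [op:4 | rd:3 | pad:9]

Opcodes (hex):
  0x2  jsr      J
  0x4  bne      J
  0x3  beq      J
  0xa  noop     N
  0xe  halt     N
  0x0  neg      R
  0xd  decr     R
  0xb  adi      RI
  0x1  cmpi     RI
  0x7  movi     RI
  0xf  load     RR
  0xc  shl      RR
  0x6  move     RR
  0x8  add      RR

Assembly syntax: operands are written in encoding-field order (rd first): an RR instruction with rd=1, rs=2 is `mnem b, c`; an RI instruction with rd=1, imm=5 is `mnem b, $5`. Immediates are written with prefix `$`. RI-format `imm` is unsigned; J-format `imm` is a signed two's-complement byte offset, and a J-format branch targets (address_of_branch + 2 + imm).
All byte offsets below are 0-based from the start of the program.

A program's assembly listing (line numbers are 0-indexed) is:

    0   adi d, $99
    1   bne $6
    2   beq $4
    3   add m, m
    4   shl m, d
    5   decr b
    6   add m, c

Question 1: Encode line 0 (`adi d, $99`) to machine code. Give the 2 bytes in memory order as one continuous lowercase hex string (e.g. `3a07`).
L0: adi op=0xb:4|rd=3:3|imm=99:9 ⇒ 0xb663 ⇒ little 63 b6

63b6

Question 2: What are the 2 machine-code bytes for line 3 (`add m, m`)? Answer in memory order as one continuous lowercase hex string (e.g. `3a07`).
line 3 (add): pack op=0x8:4|rd=7:3|rs=7:3|pad=0:6 = 0x8fc0; little→ c0 8f

c08f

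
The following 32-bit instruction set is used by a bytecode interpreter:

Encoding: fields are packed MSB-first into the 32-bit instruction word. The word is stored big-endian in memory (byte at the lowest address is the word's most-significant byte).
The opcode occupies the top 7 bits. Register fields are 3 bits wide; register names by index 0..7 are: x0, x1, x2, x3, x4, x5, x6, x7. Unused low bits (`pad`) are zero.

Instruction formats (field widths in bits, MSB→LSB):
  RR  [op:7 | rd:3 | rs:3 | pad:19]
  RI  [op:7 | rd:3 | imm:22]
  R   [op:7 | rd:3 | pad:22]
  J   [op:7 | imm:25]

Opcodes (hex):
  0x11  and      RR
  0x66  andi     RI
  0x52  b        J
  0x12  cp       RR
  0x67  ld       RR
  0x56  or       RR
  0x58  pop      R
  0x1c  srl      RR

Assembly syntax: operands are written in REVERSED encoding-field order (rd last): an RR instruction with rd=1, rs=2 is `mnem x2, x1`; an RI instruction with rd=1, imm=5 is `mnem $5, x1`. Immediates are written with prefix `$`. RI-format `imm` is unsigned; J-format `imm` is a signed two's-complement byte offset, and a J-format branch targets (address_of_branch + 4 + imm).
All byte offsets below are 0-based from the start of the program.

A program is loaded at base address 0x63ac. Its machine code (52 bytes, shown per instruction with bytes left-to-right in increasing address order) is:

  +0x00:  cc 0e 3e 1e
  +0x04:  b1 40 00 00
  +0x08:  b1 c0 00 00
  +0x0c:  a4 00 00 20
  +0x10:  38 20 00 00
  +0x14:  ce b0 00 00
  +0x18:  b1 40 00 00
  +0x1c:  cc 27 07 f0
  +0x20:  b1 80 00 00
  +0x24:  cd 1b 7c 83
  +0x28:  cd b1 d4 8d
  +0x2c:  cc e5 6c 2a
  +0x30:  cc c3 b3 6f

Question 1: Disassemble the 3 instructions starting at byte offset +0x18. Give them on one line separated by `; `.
[18] b1 40 00 00 → 0xb1400000
  opcode bits[31:25]=0x58: pop/R
  rd@[24:22]=0x5 ⇒ x5
[1c] cc 27 07 f0 → 0xcc2707f0
  opcode bits[31:25]=0x66: andi/RI
  rd@[24:22]=0x0 ⇒ x0
  imm@[21:0]=0x2707f0 ⇒ $2557936
[20] b1 80 00 00 → 0xb1800000
  opcode bits[31:25]=0x58: pop/R
  rd@[24:22]=0x6 ⇒ x6

pop x5; andi $2557936, x0; pop x6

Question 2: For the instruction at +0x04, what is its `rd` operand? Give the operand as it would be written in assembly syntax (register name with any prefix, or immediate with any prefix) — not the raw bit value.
x5

@+04  big-endian(b1 40 00 00) = 0xb1400000
  opcode bits[31:25]=0x58: pop/R
  rd@[24:22]=0x5 ⇒ x5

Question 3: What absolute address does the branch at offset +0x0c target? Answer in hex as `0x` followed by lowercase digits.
@+0c  big-endian(a4 00 00 20) = 0xa4000020
  op=0xa4000020>>25=0x52 ⇒ b (J)
  imm: (w>>0)&0x1ffffff=0x20 → $32
  target = base 0x63ac + off 0x0c + 4 + imm 32 = 0x63dc

0x63dc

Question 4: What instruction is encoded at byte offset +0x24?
andi $1801347, x4

+0x24: cd 1b 7c 83 ⇒ word 0xcd1b7c83 (big)
  top 7b → 0x66 → andi [RI]
  [24:22] rd=4 = x4
  [21:0] imm=1801347 = $1801347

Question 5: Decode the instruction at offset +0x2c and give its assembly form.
+0x2c: cc e5 6c 2a ⇒ word 0xcce56c2a (big)
  opcode bits[31:25]=0x66: andi/RI
  rd@[24:22]=0x3 ⇒ x3
  imm@[21:0]=0x256c2a ⇒ $2452522

andi $2452522, x3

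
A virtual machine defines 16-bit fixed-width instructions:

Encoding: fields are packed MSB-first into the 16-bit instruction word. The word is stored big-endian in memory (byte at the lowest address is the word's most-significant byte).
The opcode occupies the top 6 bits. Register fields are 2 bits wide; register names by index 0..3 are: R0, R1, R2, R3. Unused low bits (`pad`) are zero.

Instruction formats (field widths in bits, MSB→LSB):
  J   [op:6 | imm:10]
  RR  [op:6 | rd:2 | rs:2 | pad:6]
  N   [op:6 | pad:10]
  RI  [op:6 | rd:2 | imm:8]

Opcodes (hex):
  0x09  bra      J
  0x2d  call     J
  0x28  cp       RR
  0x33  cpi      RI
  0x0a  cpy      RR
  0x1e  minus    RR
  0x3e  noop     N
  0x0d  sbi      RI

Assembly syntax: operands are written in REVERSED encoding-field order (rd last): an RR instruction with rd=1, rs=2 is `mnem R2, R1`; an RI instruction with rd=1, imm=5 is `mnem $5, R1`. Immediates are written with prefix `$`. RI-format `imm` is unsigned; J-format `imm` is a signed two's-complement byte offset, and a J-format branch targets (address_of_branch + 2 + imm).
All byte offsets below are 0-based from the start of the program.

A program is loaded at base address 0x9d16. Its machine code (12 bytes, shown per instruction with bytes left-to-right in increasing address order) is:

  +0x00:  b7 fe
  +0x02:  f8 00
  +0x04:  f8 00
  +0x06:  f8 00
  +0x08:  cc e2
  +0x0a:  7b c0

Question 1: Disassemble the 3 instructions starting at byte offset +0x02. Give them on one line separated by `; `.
+0x02: f8 00 ⇒ word 0xf800 (big)
  op=0xf800>>10=0x3e ⇒ noop (N)
+0x04: f8 00 ⇒ word 0xf800 (big)
  op=0xf800>>10=0x3e ⇒ noop (N)
+0x06: f8 00 ⇒ word 0xf800 (big)
  op=0xf800>>10=0x3e ⇒ noop (N)

noop; noop; noop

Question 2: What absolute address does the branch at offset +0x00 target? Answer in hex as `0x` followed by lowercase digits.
+0x00: b7 fe ⇒ word 0xb7fe (big)
  op=0xb7fe>>10=0x2d ⇒ call (J)
  imm: (w>>0)&0x3ff=0x3fe (s10→-2) → $-2
  target = base 0x9d16 + off 0x00 + 2 + imm -2 = 0x9d16

0x9d16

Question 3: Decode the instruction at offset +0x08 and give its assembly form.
[08] cc e2 → 0xcce2
  op=0xcce2>>10=0x33 ⇒ cpi (RI)
  rd@[9:8]=0x0 ⇒ R0
  imm@[7:0]=0xe2 ⇒ $226

cpi $226, R0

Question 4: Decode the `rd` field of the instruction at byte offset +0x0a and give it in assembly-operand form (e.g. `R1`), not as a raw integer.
R3

@+0a  big-endian(7b c0) = 0x7bc0
  top 6b → 0x1e → minus [RR]
  rd: (w>>8)&0x3=0x3 → R3
  rs: (w>>6)&0x3=0x3 → R3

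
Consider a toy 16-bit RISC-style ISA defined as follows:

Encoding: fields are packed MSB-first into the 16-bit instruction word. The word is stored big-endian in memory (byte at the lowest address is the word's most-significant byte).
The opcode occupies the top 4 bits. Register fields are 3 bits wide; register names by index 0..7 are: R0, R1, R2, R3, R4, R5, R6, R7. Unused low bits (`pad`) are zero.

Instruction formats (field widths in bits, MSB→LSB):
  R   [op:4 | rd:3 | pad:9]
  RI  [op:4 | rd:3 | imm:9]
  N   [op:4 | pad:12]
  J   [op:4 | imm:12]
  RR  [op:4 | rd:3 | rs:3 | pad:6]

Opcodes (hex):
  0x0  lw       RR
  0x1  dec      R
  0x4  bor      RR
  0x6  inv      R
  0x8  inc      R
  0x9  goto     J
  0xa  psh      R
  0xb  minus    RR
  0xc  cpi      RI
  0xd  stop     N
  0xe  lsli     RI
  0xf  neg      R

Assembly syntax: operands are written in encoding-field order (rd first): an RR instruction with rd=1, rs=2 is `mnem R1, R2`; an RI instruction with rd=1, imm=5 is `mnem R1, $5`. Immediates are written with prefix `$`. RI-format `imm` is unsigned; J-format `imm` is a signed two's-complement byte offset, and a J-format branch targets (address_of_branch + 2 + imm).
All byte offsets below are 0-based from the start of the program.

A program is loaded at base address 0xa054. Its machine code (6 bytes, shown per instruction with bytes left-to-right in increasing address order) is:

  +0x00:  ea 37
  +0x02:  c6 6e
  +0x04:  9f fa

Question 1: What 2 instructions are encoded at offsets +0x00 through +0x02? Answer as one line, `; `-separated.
off 0x00: read ea 37 as big → 0xea37
  op=0xea37>>12=0xe ⇒ lsli (RI)
  [11:9] rd=5 = R5
  [8:0] imm=55 = $55
off 0x02: read c6 6e as big → 0xc66e
  op=0xc66e>>12=0xc ⇒ cpi (RI)
  [11:9] rd=3 = R3
  [8:0] imm=110 = $110

lsli R5, $55; cpi R3, $110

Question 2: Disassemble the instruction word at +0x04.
@+04  big-endian(9f fa) = 0x9ffa
  top 4b → 0x9 → goto [J]
  [11:0] imm=4090 (s12→-6) = $-6

goto $-6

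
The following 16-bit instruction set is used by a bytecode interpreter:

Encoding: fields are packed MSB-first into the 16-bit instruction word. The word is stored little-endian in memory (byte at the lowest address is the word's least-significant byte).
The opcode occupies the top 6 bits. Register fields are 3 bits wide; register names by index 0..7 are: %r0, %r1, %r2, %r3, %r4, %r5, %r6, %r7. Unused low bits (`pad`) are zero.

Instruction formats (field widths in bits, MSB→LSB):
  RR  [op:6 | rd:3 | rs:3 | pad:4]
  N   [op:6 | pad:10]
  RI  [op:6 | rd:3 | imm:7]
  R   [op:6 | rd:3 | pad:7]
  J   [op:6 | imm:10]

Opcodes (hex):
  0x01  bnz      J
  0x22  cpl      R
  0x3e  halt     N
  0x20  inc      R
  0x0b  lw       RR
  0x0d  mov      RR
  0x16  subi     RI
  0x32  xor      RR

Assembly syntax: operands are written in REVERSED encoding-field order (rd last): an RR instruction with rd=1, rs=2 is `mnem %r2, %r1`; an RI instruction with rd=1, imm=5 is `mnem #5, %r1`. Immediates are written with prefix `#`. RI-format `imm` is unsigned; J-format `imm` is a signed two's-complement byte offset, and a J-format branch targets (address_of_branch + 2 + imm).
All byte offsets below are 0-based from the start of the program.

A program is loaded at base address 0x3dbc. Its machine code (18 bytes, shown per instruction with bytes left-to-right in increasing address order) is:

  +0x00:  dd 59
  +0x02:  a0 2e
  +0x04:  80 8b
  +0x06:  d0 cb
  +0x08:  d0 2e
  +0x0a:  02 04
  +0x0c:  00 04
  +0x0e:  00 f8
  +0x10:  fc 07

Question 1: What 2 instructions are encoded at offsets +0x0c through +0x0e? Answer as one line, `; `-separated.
bnz #0; halt

@+0c  little-endian(00 04) = 0x0400
  op=0x0400>>10=0x1 ⇒ bnz (J)
  imm@[9:0]=0x0 ⇒ #0
@+0e  little-endian(00 f8) = 0xf800
  op=0xf800>>10=0x3e ⇒ halt (N)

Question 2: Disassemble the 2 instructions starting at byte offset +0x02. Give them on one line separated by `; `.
@+02  little-endian(a0 2e) = 0x2ea0
  top 6b → 0xb → lw [RR]
  rd@[9:7]=0x5 ⇒ %r5
  rs@[6:4]=0x2 ⇒ %r2
@+04  little-endian(80 8b) = 0x8b80
  top 6b → 0x22 → cpl [R]
  rd@[9:7]=0x7 ⇒ %r7

lw %r2, %r5; cpl %r7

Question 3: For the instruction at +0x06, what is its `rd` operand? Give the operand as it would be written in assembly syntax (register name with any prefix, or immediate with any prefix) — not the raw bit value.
%r7

off 0x06: read d0 cb as little → 0xcbd0
  op=0xcbd0>>10=0x32 ⇒ xor (RR)
  rd: (w>>7)&0x7=0x7 → %r7
  rs: (w>>4)&0x7=0x5 → %r5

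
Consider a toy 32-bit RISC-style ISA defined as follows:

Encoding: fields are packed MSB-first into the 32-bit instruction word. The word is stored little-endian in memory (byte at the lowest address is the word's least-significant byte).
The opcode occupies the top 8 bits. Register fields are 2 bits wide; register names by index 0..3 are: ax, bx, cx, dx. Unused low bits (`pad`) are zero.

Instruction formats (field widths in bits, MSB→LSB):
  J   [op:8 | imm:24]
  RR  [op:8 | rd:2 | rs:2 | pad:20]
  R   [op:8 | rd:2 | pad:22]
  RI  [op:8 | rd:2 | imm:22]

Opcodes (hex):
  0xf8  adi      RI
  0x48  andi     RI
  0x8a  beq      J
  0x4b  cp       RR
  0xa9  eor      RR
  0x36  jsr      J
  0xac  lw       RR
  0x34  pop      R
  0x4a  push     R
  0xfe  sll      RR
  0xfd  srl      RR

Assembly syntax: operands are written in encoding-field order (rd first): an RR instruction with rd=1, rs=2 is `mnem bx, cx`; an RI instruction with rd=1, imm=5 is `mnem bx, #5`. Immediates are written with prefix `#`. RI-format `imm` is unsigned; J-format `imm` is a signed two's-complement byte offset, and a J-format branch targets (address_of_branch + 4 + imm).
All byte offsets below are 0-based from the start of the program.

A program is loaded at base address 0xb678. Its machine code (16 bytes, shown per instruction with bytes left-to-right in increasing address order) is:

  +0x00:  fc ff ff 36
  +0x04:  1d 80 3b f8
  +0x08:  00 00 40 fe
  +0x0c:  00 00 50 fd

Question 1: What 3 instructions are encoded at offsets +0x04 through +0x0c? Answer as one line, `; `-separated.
off 0x04: read 1d 80 3b f8 as little → 0xf83b801d
  top 8b → 0xf8 → adi [RI]
  rd@[23:22]=0x0 ⇒ ax
  imm@[21:0]=0x3b801d ⇒ #3899421
off 0x08: read 00 00 40 fe as little → 0xfe400000
  top 8b → 0xfe → sll [RR]
  rd@[23:22]=0x1 ⇒ bx
  rs@[21:20]=0x0 ⇒ ax
off 0x0c: read 00 00 50 fd as little → 0xfd500000
  top 8b → 0xfd → srl [RR]
  rd@[23:22]=0x1 ⇒ bx
  rs@[21:20]=0x1 ⇒ bx

adi ax, #3899421; sll bx, ax; srl bx, bx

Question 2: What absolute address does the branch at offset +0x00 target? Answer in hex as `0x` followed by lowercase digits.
0xb678

+0x00: fc ff ff 36 ⇒ word 0x36fffffc (little)
  top 8b → 0x36 → jsr [J]
  imm: (w>>0)&0xffffff=0xfffffc (s24→-4) → #-4
  target = base 0xb678 + off 0x00 + 4 + imm -4 = 0xb678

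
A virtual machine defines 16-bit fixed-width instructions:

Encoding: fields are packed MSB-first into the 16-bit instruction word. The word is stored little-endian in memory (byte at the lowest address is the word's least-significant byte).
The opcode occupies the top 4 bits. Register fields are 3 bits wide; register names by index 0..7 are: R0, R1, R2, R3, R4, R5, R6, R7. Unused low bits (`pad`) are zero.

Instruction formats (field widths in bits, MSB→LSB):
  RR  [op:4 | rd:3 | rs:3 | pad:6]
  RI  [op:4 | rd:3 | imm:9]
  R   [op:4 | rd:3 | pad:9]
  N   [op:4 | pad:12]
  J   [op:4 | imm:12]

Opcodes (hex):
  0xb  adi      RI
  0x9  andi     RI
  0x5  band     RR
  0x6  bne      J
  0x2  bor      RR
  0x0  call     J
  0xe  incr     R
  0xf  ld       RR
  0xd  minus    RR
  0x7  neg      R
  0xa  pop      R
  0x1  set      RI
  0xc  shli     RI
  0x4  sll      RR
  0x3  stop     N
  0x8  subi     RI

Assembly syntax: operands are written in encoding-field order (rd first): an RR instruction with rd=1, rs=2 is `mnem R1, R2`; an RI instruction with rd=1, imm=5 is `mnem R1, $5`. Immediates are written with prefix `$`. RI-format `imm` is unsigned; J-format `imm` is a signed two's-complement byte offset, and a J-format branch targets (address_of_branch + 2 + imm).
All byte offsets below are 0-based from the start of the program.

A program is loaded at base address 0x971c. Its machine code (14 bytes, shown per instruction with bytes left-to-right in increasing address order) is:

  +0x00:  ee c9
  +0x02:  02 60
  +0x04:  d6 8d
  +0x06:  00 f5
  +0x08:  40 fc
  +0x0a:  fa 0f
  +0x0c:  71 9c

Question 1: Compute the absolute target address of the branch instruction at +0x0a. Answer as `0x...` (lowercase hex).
0x9722

[0a] fa 0f → 0x0ffa
  opcode bits[15:12]=0x0: call/J
  imm@[11:0]=0xffa (s12→-6) ⇒ $-6
  target = base 0x971c + off 0x0a + 2 + imm -6 = 0x9722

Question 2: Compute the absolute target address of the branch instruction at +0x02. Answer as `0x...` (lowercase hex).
0x9722

+0x02: 02 60 ⇒ word 0x6002 (little)
  top 4b → 0x6 → bne [J]
  imm@[11:0]=0x2 ⇒ $2
  target = base 0x971c + off 0x02 + 2 + imm 2 = 0x9722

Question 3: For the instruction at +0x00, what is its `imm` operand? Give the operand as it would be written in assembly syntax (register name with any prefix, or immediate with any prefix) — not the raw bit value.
$494

@+00  little-endian(ee c9) = 0xc9ee
  opcode bits[15:12]=0xc: shli/RI
  rd: (w>>9)&0x7=0x4 → R4
  imm: (w>>0)&0x1ff=0x1ee → $494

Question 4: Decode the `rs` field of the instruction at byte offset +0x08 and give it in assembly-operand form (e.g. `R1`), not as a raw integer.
R1

off 0x08: read 40 fc as little → 0xfc40
  top 4b → 0xf → ld [RR]
  rd@[11:9]=0x6 ⇒ R6
  rs@[8:6]=0x1 ⇒ R1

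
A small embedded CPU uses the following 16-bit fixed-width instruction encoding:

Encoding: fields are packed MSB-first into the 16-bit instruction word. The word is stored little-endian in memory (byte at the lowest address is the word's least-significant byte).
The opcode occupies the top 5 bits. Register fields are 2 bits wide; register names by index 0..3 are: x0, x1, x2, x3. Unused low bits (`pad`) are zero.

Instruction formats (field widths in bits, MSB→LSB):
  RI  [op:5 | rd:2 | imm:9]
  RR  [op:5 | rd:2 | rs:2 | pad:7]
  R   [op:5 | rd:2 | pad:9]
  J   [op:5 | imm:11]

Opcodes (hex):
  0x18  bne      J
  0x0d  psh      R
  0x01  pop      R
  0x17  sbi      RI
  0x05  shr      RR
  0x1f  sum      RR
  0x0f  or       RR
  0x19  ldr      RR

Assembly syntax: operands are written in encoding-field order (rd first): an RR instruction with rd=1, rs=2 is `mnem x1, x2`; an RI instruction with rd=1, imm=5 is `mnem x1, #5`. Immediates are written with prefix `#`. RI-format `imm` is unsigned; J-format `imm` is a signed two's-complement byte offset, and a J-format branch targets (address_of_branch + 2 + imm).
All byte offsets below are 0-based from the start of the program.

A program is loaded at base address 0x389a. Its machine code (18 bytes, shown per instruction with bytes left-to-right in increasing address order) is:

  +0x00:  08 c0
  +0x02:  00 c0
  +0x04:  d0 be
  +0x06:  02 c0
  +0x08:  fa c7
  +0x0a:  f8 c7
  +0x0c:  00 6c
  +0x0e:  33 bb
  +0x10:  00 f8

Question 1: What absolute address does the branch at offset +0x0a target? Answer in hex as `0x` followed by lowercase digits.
[0a] f8 c7 → 0xc7f8
  opcode bits[15:11]=0x18: bne/J
  imm@[10:0]=0x7f8 (s11→-8) ⇒ #-8
  target = base 0x389a + off 0x0a + 2 + imm -8 = 0x389e

0x389e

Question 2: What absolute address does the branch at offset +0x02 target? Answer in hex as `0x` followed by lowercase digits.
0x389e

+0x02: 00 c0 ⇒ word 0xc000 (little)
  top 5b → 0x18 → bne [J]
  imm@[10:0]=0x0 ⇒ #0
  target = base 0x389a + off 0x02 + 2 + imm 0 = 0x389e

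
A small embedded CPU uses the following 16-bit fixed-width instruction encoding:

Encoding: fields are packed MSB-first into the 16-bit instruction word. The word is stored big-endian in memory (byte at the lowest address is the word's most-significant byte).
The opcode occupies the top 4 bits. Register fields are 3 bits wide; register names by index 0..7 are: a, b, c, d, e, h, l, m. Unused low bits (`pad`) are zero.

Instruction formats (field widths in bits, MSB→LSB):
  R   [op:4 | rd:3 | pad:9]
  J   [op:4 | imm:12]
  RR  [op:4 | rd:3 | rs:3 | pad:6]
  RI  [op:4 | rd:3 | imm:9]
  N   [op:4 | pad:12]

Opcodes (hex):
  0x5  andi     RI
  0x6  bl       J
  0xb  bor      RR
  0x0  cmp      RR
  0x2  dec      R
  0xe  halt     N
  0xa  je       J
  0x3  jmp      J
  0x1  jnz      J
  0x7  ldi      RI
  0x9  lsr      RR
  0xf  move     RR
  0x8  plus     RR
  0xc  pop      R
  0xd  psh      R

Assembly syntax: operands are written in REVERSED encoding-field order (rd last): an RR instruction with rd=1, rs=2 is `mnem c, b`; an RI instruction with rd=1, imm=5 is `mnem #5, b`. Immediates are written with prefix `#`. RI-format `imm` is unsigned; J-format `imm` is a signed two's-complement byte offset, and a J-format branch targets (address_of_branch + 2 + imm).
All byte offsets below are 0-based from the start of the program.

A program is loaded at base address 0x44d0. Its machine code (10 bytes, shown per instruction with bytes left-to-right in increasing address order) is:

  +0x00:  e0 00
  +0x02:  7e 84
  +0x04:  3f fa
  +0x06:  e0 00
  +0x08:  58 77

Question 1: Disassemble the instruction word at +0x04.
jmp #-6

+0x04: 3f fa ⇒ word 0x3ffa (big)
  top 4b → 0x3 → jmp [J]
  imm: (w>>0)&0xfff=0xffa (s12→-6) → #-6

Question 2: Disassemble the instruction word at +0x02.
ldi #132, m

+0x02: 7e 84 ⇒ word 0x7e84 (big)
  top 4b → 0x7 → ldi [RI]
  rd@[11:9]=0x7 ⇒ m
  imm@[8:0]=0x84 ⇒ #132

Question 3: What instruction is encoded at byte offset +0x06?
off 0x06: read e0 00 as big → 0xe000
  top 4b → 0xe → halt [N]

halt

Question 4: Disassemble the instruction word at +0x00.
off 0x00: read e0 00 as big → 0xe000
  opcode bits[15:12]=0xe: halt/N

halt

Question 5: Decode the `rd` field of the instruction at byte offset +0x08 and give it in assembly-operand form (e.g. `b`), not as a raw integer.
e

@+08  big-endian(58 77) = 0x5877
  op=0x5877>>12=0x5 ⇒ andi (RI)
  rd@[11:9]=0x4 ⇒ e
  imm@[8:0]=0x77 ⇒ #119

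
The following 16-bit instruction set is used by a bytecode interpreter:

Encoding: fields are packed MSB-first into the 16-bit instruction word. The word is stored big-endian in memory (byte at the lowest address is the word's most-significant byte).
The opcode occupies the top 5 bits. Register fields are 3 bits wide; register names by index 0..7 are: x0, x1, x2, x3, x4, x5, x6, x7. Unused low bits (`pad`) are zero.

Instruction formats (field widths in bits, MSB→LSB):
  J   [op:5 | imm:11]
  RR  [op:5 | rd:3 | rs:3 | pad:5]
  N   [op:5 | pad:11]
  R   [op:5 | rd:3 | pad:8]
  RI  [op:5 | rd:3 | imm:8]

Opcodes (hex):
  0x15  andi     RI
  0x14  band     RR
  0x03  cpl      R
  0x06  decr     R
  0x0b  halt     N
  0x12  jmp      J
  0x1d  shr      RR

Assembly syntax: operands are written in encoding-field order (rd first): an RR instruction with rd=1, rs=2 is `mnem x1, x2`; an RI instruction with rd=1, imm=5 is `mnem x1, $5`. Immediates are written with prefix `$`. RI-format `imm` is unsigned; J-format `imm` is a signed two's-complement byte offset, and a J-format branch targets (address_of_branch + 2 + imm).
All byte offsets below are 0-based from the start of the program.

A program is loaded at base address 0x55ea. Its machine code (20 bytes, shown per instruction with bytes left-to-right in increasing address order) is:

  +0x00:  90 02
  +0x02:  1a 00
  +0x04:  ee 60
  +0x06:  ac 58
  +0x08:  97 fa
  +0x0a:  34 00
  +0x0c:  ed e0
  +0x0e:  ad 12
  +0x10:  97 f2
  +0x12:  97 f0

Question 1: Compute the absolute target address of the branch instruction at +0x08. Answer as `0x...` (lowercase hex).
off 0x08: read 97 fa as big → 0x97fa
  opcode bits[15:11]=0x12: jmp/J
  [10:0] imm=2042 (s11→-6) = $-6
  target = base 0x55ea + off 0x08 + 2 + imm -6 = 0x55ee

0x55ee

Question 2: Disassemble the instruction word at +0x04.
[04] ee 60 → 0xee60
  op=0xee60>>11=0x1d ⇒ shr (RR)
  rd: (w>>8)&0x7=0x6 → x6
  rs: (w>>5)&0x7=0x3 → x3

shr x6, x3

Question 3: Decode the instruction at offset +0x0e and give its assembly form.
andi x5, $18

+0x0e: ad 12 ⇒ word 0xad12 (big)
  top 5b → 0x15 → andi [RI]
  [10:8] rd=5 = x5
  [7:0] imm=18 = $18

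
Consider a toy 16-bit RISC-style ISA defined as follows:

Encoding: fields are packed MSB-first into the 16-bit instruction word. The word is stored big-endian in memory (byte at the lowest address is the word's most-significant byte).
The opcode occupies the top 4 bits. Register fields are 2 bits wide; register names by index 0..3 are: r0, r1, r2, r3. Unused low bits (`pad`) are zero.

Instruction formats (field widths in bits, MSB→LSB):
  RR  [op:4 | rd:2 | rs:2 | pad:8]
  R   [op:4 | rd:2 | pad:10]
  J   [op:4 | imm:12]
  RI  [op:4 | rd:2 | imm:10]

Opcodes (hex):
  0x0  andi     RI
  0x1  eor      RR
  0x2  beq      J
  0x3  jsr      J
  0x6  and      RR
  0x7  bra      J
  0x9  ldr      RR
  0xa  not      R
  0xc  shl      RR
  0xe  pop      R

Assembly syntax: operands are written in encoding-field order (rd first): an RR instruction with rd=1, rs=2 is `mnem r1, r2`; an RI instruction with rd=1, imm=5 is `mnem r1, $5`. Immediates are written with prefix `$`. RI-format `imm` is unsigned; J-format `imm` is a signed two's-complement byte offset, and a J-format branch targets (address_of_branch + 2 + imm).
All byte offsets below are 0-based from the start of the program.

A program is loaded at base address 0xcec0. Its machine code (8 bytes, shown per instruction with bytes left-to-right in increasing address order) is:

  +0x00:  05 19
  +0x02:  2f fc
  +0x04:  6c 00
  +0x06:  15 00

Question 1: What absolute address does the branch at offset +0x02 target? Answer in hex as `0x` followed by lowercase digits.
off 0x02: read 2f fc as big → 0x2ffc
  opcode bits[15:12]=0x2: beq/J
  imm@[11:0]=0xffc (s12→-4) ⇒ $-4
  target = base 0xcec0 + off 0x02 + 2 + imm -4 = 0xcec0

0xcec0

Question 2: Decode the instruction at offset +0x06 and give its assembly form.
eor r1, r1

@+06  big-endian(15 00) = 0x1500
  opcode bits[15:12]=0x1: eor/RR
  rd: (w>>10)&0x3=0x1 → r1
  rs: (w>>8)&0x3=0x1 → r1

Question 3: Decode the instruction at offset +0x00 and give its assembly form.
off 0x00: read 05 19 as big → 0x0519
  opcode bits[15:12]=0x0: andi/RI
  rd: (w>>10)&0x3=0x1 → r1
  imm: (w>>0)&0x3ff=0x119 → $281

andi r1, $281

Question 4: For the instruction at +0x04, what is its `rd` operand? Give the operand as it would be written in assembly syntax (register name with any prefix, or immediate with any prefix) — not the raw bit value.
r3

[04] 6c 00 → 0x6c00
  op=0x6c00>>12=0x6 ⇒ and (RR)
  rd@[11:10]=0x3 ⇒ r3
  rs@[9:8]=0x0 ⇒ r0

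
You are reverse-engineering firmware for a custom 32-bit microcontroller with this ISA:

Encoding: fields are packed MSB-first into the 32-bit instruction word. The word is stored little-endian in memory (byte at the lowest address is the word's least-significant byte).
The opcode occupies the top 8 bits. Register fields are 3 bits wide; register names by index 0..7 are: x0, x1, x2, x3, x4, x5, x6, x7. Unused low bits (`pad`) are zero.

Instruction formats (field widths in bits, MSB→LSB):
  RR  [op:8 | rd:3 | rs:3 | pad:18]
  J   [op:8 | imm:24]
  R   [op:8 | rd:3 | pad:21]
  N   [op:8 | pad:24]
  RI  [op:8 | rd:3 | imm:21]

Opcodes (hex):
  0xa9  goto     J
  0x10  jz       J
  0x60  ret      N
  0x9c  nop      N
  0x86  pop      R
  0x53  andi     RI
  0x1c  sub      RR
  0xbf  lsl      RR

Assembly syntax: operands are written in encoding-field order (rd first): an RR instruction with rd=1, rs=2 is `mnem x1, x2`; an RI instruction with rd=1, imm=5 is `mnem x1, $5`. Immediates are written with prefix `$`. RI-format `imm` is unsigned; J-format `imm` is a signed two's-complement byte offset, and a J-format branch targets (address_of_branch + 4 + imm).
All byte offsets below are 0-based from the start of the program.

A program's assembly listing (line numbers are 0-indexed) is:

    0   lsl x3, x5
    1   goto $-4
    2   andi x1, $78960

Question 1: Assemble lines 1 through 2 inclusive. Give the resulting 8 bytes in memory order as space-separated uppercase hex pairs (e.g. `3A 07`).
FC FF FF A9 70 34 21 53

line 1 (goto): pack op=0xa9:8|imm=-4:24 = 0xa9fffffc; little→ fc ff ff a9
line 2 (andi): pack op=0x53:8|rd=1:3|imm=78960:21 = 0x53213470; little→ 70 34 21 53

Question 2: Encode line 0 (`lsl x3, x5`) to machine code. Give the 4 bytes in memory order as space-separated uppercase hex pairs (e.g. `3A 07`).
L0: lsl op=0xbf:8|rd=3:3|rs=5:3|pad=0:18 ⇒ 0xbf740000 ⇒ little 00 00 74 bf

00 00 74 BF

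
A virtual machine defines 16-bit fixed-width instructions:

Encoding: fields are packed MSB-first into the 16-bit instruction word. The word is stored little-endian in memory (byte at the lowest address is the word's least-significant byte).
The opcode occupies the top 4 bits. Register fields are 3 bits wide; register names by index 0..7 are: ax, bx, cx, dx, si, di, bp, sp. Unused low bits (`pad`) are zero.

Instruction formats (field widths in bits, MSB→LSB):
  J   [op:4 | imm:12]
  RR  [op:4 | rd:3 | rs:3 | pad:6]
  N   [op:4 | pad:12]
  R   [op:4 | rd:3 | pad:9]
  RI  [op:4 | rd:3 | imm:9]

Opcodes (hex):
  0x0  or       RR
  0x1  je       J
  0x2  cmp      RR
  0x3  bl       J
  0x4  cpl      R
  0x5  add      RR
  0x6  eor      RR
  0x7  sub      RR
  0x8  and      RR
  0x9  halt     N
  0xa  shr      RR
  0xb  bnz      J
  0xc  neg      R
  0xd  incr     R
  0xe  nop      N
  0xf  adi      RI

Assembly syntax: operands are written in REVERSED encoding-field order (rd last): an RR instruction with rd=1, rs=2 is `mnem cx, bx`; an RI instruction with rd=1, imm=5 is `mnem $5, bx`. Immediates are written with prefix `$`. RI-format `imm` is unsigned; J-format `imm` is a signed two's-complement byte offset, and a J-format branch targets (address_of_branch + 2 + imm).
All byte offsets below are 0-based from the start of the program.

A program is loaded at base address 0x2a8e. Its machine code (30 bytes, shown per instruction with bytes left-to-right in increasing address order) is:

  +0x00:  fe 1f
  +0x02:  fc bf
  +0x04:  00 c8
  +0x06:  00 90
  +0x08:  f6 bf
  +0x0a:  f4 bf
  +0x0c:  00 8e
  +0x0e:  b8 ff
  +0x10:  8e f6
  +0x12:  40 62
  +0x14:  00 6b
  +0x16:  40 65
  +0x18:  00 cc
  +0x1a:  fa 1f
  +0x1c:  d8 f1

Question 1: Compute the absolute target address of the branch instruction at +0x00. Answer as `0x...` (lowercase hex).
@+00  little-endian(fe 1f) = 0x1ffe
  opcode bits[15:12]=0x1: je/J
  [11:0] imm=4094 (s12→-2) = $-2
  target = base 0x2a8e + off 0x00 + 2 + imm -2 = 0x2a8e

0x2a8e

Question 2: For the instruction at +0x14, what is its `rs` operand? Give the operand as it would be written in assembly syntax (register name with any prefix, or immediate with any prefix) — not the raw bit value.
[14] 00 6b → 0x6b00
  top 4b → 0x6 → eor [RR]
  rd: (w>>9)&0x7=0x5 → di
  rs: (w>>6)&0x7=0x4 → si

si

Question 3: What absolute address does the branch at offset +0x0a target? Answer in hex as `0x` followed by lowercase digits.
0x2a8e

off 0x0a: read f4 bf as little → 0xbff4
  opcode bits[15:12]=0xb: bnz/J
  [11:0] imm=4084 (s12→-12) = $-12
  target = base 0x2a8e + off 0x0a + 2 + imm -12 = 0x2a8e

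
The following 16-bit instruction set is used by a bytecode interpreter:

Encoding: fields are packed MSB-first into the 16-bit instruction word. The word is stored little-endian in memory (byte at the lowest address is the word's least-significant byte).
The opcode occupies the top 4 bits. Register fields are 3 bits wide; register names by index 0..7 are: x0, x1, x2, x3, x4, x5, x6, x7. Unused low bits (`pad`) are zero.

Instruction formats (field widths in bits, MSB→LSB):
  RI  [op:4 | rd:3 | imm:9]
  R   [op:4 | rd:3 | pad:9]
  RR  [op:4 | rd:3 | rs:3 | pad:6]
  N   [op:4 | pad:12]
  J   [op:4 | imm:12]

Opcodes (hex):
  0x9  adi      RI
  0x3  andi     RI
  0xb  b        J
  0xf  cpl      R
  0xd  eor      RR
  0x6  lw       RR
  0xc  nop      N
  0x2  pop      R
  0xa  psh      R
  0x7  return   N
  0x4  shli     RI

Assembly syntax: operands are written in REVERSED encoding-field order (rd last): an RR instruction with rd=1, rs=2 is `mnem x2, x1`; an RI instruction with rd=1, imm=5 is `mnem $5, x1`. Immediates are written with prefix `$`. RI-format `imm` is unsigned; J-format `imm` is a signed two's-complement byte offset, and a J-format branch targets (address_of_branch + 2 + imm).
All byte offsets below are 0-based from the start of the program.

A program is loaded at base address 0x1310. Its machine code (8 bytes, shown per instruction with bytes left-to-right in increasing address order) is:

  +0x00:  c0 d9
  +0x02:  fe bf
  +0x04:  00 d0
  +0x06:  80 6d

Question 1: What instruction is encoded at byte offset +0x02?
b $-2

+0x02: fe bf ⇒ word 0xbffe (little)
  opcode bits[15:12]=0xb: b/J
  [11:0] imm=4094 (s12→-2) = $-2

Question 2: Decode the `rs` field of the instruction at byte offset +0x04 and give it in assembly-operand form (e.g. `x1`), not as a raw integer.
@+04  little-endian(00 d0) = 0xd000
  top 4b → 0xd → eor [RR]
  rd: (w>>9)&0x7=0x0 → x0
  rs: (w>>6)&0x7=0x0 → x0

x0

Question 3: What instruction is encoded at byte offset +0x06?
lw x6, x6

@+06  little-endian(80 6d) = 0x6d80
  top 4b → 0x6 → lw [RR]
  rd@[11:9]=0x6 ⇒ x6
  rs@[8:6]=0x6 ⇒ x6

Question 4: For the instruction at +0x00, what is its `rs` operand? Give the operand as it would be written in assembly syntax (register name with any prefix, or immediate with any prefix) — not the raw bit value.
off 0x00: read c0 d9 as little → 0xd9c0
  op=0xd9c0>>12=0xd ⇒ eor (RR)
  rd: (w>>9)&0x7=0x4 → x4
  rs: (w>>6)&0x7=0x7 → x7

x7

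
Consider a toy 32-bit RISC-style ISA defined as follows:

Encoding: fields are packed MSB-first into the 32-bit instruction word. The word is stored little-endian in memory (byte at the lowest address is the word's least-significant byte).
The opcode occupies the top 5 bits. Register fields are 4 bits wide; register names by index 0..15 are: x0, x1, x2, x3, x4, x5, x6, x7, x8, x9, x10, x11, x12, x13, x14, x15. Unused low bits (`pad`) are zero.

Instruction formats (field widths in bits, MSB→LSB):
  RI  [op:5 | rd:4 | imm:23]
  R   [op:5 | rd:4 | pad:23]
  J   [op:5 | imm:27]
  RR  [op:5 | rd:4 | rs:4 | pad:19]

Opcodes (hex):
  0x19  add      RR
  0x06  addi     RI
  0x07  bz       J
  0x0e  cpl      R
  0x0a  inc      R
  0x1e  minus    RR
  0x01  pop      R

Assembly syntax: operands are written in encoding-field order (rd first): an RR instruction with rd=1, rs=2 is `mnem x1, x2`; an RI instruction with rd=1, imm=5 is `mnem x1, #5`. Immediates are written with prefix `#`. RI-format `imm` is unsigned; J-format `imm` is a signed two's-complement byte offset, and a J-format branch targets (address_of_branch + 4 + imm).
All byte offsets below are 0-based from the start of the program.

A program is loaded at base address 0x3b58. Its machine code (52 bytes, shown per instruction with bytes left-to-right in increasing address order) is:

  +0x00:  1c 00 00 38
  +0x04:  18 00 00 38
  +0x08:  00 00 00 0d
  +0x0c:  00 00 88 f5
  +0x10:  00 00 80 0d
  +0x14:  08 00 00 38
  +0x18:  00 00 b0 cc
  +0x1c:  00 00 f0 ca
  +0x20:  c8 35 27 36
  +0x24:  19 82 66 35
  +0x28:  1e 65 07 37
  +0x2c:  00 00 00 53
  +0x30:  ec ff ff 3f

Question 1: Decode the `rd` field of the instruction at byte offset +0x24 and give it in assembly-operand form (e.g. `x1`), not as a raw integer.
+0x24: 19 82 66 35 ⇒ word 0x35668219 (little)
  op=0x35668219>>27=0x6 ⇒ addi (RI)
  [26:23] rd=10 = x10
  [22:0] imm=6717977 = #6717977

x10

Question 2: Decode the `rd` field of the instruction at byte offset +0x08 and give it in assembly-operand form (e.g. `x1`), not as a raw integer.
off 0x08: read 00 00 00 0d as little → 0x0d000000
  op=0x0d000000>>27=0x1 ⇒ pop (R)
  rd: (w>>23)&0xf=0xa → x10

x10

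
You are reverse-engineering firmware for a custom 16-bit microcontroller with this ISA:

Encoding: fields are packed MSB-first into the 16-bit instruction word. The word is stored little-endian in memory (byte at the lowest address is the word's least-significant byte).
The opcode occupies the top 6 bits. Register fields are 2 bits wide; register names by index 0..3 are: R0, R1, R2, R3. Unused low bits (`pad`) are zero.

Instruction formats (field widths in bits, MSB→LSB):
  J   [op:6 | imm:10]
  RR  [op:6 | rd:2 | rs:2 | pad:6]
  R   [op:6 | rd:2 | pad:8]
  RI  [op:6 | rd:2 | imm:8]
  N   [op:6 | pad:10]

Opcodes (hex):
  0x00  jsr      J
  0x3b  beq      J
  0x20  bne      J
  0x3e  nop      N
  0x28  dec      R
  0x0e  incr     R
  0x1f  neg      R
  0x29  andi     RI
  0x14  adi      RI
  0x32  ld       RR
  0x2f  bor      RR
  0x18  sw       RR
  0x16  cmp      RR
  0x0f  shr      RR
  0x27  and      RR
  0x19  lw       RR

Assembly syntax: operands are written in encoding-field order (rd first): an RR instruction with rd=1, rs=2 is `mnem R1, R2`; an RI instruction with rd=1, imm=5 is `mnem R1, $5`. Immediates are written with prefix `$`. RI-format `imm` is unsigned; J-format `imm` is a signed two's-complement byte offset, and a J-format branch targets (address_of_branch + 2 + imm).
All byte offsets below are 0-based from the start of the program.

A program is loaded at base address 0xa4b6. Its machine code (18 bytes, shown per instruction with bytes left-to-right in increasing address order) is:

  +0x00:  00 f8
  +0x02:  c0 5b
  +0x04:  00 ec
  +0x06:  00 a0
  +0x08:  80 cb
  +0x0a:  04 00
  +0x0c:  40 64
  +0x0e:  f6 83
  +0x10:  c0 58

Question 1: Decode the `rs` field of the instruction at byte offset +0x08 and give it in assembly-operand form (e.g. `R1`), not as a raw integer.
R2

off 0x08: read 80 cb as little → 0xcb80
  top 6b → 0x32 → ld [RR]
  rd: (w>>8)&0x3=0x3 → R3
  rs: (w>>6)&0x3=0x2 → R2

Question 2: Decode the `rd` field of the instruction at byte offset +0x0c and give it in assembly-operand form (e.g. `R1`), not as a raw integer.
R0

off 0x0c: read 40 64 as little → 0x6440
  opcode bits[15:10]=0x19: lw/RR
  rd@[9:8]=0x0 ⇒ R0
  rs@[7:6]=0x1 ⇒ R1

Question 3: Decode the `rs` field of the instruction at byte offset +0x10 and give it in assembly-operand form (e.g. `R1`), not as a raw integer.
[10] c0 58 → 0x58c0
  top 6b → 0x16 → cmp [RR]
  rd@[9:8]=0x0 ⇒ R0
  rs@[7:6]=0x3 ⇒ R3

R3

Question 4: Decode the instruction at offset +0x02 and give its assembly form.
cmp R3, R3

@+02  little-endian(c0 5b) = 0x5bc0
  op=0x5bc0>>10=0x16 ⇒ cmp (RR)
  [9:8] rd=3 = R3
  [7:6] rs=3 = R3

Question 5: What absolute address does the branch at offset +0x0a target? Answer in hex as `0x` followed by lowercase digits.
@+0a  little-endian(04 00) = 0x0004
  top 6b → 0x0 → jsr [J]
  [9:0] imm=4 = $4
  target = base 0xa4b6 + off 0x0a + 2 + imm 4 = 0xa4c6

0xa4c6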